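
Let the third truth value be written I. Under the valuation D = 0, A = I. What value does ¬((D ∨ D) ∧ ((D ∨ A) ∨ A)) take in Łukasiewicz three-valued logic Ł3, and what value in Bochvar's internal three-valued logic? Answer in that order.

In Łukasiewicz three-valued logic Ł3: D ∨ D = 0 ∨ 0 = 0
D ∨ A = 0 ∨ I = I
(D ∨ A) ∨ A = I ∨ I = I
(D ∨ D) ∧ ((D ∨ A) ∨ A) = 0 ∧ I = 0
¬((D ∨ D) ∧ ((D ∨ A) ∨ A)) = ¬0 = 1
In Bochvar's internal three-valued logic: D ∨ D = 0 ∨ 0 = 0
D ∨ A = 0 ∨ I = I
(D ∨ A) ∨ A = I ∨ I = I
(D ∨ D) ∧ ((D ∨ A) ∨ A) = 0 ∧ I = I
¬((D ∨ D) ∧ ((D ∨ A) ∨ A)) = ¬I = I
They differ because Łukasiewicz three-valued logic Ł3 and Bochvar's internal three-valued logic treat I differently under the binary connectives.

1; I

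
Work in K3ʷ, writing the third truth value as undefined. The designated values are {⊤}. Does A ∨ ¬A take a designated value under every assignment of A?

Countermodel: A=undefined gives undefined, which is not designated.

No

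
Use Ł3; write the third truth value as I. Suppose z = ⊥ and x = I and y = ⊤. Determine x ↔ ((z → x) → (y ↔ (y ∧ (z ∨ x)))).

⊤

z → x = ⊥ → I = ⊤
z ∨ x = ⊥ ∨ I = I
y ∧ (z ∨ x) = ⊤ ∧ I = I
y ↔ (y ∧ (z ∨ x)) = ⊤ ↔ I = I
(z → x) → (y ↔ (y ∧ (z ∨ x))) = ⊤ → I = I
x ↔ ((z → x) → (y ↔ (y ∧ (z ∨ x)))) = I ↔ I = ⊤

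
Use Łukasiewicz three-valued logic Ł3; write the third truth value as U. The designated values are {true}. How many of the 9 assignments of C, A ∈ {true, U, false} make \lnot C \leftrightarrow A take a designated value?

Designated under: (C=true, A=false); (C=U, A=U); (C=false, A=true).

3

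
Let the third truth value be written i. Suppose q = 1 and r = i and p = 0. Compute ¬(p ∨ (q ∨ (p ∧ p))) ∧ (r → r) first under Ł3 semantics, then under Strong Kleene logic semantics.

0; 0

In Ł3: p ∧ p = 0 ∧ 0 = 0
q ∨ (p ∧ p) = 1 ∨ 0 = 1
p ∨ (q ∨ (p ∧ p)) = 0 ∨ 1 = 1
¬(p ∨ (q ∨ (p ∧ p))) = ¬1 = 0
r → r = i → i = 1
¬(p ∨ (q ∨ (p ∧ p))) ∧ (r → r) = 0 ∧ 1 = 0
In Strong Kleene logic: p ∧ p = 0 ∧ 0 = 0
q ∨ (p ∧ p) = 1 ∨ 0 = 1
p ∨ (q ∨ (p ∧ p)) = 0 ∨ 1 = 1
¬(p ∨ (q ∨ (p ∧ p))) = ¬1 = 0
r → r = i → i = i
¬(p ∨ (q ∨ (p ∧ p))) ∧ (r → r) = 0 ∧ i = 0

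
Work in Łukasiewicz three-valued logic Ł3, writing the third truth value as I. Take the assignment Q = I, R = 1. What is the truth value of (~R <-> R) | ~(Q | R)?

0

~R = ~1 = 0
~R <-> R = 0 <-> 1 = 0
Q | R = I | 1 = 1
~(Q | R) = ~1 = 0
(~R <-> R) | ~(Q | R) = 0 | 0 = 0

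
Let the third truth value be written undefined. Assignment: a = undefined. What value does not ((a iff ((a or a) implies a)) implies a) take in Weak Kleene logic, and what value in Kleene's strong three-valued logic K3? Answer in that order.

In Weak Kleene logic: a or a = undefined or undefined = undefined
(a or a) implies a = undefined implies undefined = undefined
a iff ((a or a) implies a) = undefined iff undefined = undefined
(a iff ((a or a) implies a)) implies a = undefined implies undefined = undefined
not ((a iff ((a or a) implies a)) implies a) = not undefined = undefined
In Kleene's strong three-valued logic K3: a or a = undefined or undefined = undefined
(a or a) implies a = undefined implies undefined = undefined
a iff ((a or a) implies a) = undefined iff undefined = undefined
(a iff ((a or a) implies a)) implies a = undefined implies undefined = undefined
not ((a iff ((a or a) implies a)) implies a) = not undefined = undefined

undefined; undefined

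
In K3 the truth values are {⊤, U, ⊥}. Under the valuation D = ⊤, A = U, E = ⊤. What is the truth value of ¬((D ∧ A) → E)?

⊥

D ∧ A = ⊤ ∧ U = U
(D ∧ A) → E = U → ⊤ = ⊤  [¬U ∨ ⊤]
¬((D ∧ A) → E) = ¬⊤ = ⊥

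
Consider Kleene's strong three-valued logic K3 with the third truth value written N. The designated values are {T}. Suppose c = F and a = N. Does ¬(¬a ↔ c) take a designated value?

No

¬a = ¬N = N
¬a ↔ c = N ↔ F = N
¬(¬a ↔ c) = ¬N = N
N ∉ {T}.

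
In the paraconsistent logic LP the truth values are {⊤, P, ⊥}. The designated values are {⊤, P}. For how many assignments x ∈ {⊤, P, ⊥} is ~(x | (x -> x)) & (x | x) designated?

1

x=⊤: ⊥ ·
x=P: P ✓
x=⊥: ⊥ ·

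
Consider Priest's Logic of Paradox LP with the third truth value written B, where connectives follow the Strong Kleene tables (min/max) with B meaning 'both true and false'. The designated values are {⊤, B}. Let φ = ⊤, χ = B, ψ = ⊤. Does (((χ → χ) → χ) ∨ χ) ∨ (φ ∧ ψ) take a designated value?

χ → χ = B → B = B
(χ → χ) → χ = B → B = B
((χ → χ) → χ) ∨ χ = B ∨ B = B
φ ∧ ψ = ⊤ ∧ ⊤ = ⊤
(((χ → χ) → χ) ∨ χ) ∨ (φ ∧ ψ) = B ∨ ⊤ = ⊤
⊤ ∈ {⊤, B}.

Yes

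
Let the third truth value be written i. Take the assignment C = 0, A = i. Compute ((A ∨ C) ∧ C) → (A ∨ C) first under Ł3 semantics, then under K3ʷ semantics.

In Ł3: A ∨ C = i ∨ 0 = i
(A ∨ C) ∧ C = i ∧ 0 = 0
A ∨ C = i ∨ 0 = i
((A ∨ C) ∧ C) → (A ∨ C) = 0 → i = 1
In K3ʷ: A ∨ C = i ∨ 0 = i
(A ∨ C) ∧ C = i ∧ 0 = i
A ∨ C = i ∨ 0 = i
((A ∨ C) ∧ C) → (A ∨ C) = i → i = i
They differ because Ł3 and K3ʷ treat i differently under the binary connectives.

1; i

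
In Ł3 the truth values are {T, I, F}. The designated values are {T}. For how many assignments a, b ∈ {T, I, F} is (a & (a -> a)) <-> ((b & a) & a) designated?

Of the 9 assignments, 6 give a value in {T}.

6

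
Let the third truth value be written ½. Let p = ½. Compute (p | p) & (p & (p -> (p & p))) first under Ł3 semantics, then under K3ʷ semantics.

½; ½

In Ł3: p | p = ½ | ½ = ½
p & p = ½ & ½ = ½
p -> (p & p) = ½ -> ½ = 1  [min(1, 1−½+½)]
p & (p -> (p & p)) = ½ & 1 = ½
(p | p) & (p & (p -> (p & p))) = ½ & ½ = ½
In K3ʷ: p | p = ½ | ½ = ½
p & p = ½ & ½ = ½
p -> (p & p) = ½ -> ½ = ½
p & (p -> (p & p)) = ½ & ½ = ½
(p | p) & (p & (p -> (p & p))) = ½ & ½ = ½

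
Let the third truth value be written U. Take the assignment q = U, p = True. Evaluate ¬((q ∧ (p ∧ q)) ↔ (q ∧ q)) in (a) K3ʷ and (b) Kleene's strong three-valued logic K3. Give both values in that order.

U; U

In K3ʷ: p ∧ q = True ∧ U = U
q ∧ (p ∧ q) = U ∧ U = U
q ∧ q = U ∧ U = U
(q ∧ (p ∧ q)) ↔ (q ∧ q) = U ↔ U = U
¬((q ∧ (p ∧ q)) ↔ (q ∧ q)) = ¬U = U
In Kleene's strong three-valued logic K3: p ∧ q = True ∧ U = U
q ∧ (p ∧ q) = U ∧ U = U
q ∧ q = U ∧ U = U
(q ∧ (p ∧ q)) ↔ (q ∧ q) = U ↔ U = U
¬((q ∧ (p ∧ q)) ↔ (q ∧ q)) = ¬U = U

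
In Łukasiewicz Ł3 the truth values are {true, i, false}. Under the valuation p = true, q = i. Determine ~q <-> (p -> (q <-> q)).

i

~q = ~i = i
q <-> q = i <-> i = true
p -> (q <-> q) = true -> true = true
~q <-> (p -> (q <-> q)) = i <-> true = i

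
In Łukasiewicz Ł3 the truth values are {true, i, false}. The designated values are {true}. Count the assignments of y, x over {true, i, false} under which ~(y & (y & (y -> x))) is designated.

4

Designated under: (y=true, x=false); (y=false, x=true); (y=false, x=i); (y=false, x=false).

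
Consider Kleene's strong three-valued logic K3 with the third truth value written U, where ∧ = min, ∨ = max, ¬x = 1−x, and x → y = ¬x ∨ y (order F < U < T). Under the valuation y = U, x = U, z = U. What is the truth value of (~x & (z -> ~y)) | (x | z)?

~x = ~U = U
~y = ~U = U
z -> ~y = U -> U = U  [~U | U]
~x & (z -> ~y) = U & U = U
x | z = U | U = U
(~x & (z -> ~y)) | (x | z) = U | U = U

U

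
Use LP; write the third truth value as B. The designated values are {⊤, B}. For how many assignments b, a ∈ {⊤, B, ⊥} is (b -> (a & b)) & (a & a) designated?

Of the 9 assignments, 6 give a value in {⊤, B}.

6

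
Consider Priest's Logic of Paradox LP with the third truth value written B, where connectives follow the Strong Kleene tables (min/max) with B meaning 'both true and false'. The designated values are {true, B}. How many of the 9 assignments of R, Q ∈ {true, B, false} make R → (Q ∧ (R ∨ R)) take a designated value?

Of the 9 assignments, 8 give a value in {true, B}.

8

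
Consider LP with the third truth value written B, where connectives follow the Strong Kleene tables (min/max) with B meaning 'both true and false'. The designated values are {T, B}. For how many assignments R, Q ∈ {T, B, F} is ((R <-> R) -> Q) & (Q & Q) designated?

6

Of the 9 assignments, 6 give a value in {T, B}.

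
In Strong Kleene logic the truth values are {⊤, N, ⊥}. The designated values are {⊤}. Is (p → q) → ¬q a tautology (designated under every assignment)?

Countermodel: p=⊤, q=⊤ gives ⊥, which is not designated.

No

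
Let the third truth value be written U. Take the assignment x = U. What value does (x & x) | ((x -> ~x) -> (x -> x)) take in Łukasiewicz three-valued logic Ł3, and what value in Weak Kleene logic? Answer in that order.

true; U

In Łukasiewicz three-valued logic Ł3: x & x = U & U = U
~x = ~U = U
x -> ~x = U -> U = true
x -> x = U -> U = true
(x -> ~x) -> (x -> x) = true -> true = true
(x & x) | ((x -> ~x) -> (x -> x)) = U | true = true
In Weak Kleene logic: x & x = U & U = U
~x = ~U = U
x -> ~x = U -> U = U  [any arg is the third value ⇒ result is the third value]
x -> x = U -> U = U
(x -> ~x) -> (x -> x) = U -> U = U
(x & x) | ((x -> ~x) -> (x -> x)) = U | U = U
They differ because Łukasiewicz three-valued logic Ł3 and Weak Kleene logic treat U differently under the binary connectives.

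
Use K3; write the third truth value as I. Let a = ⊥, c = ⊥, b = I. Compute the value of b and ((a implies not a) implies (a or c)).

not a = not ⊥ = ⊤
a implies not a = ⊥ implies ⊤ = ⊤
a or c = ⊥ or ⊥ = ⊥
(a implies not a) implies (a or c) = ⊤ implies ⊥ = ⊥
b and ((a implies not a) implies (a or c)) = I and ⊥ = ⊥

⊥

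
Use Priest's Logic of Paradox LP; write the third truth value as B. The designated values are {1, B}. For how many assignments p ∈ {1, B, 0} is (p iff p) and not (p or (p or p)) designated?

p=1: 0 ·
p=B: B ✓
p=0: 1 ✓

2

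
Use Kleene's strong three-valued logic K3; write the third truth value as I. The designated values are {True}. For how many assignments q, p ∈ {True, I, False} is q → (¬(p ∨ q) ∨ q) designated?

Of the 9 assignments, 6 give a value in {True}.

6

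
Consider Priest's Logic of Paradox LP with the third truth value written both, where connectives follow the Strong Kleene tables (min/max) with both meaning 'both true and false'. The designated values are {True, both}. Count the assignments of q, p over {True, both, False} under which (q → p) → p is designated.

8

Of the 9 assignments, 8 give a value in {True, both}.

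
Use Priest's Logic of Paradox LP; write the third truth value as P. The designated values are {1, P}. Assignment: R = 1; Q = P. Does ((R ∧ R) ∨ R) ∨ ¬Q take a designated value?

Yes

R ∧ R = 1 ∧ 1 = 1
(R ∧ R) ∨ R = 1 ∨ 1 = 1
¬Q = ¬P = P
((R ∧ R) ∨ R) ∨ ¬Q = 1 ∨ P = 1
1 ∈ {1, P}.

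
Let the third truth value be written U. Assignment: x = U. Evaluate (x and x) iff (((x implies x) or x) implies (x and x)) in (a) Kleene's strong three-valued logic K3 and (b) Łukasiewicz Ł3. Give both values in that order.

In Kleene's strong three-valued logic K3: x and x = U and U = U
x implies x = U implies U = U  [not U or U]
(x implies x) or x = U or U = U
x and x = U and U = U
((x implies x) or x) implies (x and x) = U implies U = U
(x and x) iff (((x implies x) or x) implies (x and x)) = U iff U = U
In Łukasiewicz Ł3: x and x = U and U = U
x implies x = U implies U = True
(x implies x) or x = True or U = True
x and x = U and U = U
((x implies x) or x) implies (x and x) = True implies U = U
(x and x) iff (((x implies x) or x) implies (x and x)) = U iff U = True
They differ because Kleene's strong three-valued logic K3 and Łukasiewicz Ł3 treat U differently under implication.

U; True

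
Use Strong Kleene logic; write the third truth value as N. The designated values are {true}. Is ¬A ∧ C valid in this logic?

No

Countermodel: A=true, C=true gives false, which is not designated.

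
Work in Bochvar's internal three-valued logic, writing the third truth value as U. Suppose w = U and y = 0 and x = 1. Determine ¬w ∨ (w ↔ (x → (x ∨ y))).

¬w = ¬U = U
x ∨ y = 1 ∨ 0 = 1
x → (x ∨ y) = 1 → 1 = 1
w ↔ (x → (x ∨ y)) = U ↔ 1 = U
¬w ∨ (w ↔ (x → (x ∨ y))) = U ∨ U = U

U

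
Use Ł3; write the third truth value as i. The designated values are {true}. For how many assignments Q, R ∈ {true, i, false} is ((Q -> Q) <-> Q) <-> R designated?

3

Designated under: (Q=true, R=true); (Q=i, R=i); (Q=false, R=false).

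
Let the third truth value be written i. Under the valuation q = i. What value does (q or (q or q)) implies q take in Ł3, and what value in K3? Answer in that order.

true; i

In Ł3: q or q = i or i = i
q or (q or q) = i or i = i
(q or (q or q)) implies q = i implies i = true  [min(1, 1−½+½)]
In K3: q or q = i or i = i
q or (q or q) = i or i = i
(q or (q or q)) implies q = i implies i = i  [not i or i]
They differ because Ł3 and K3 treat i differently under implication.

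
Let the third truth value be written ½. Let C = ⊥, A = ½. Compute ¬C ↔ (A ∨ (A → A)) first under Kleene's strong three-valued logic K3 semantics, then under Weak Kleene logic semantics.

½; ½

In Kleene's strong three-valued logic K3: ¬C = ¬⊥ = ⊤
A → A = ½ → ½ = ½  [¬½ ∨ ½]
A ∨ (A → A) = ½ ∨ ½ = ½
¬C ↔ (A ∨ (A → A)) = ⊤ ↔ ½ = ½
In Weak Kleene logic: ¬C = ¬⊥ = ⊤
A → A = ½ → ½ = ½
A ∨ (A → A) = ½ ∨ ½ = ½
¬C ↔ (A ∨ (A → A)) = ⊤ ↔ ½ = ½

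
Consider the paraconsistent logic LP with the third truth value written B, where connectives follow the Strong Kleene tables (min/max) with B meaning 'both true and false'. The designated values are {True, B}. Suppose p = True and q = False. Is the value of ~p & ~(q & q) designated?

~p = ~True = False
q & q = False & False = False
~(q & q) = ~False = True
~p & ~(q & q) = False & True = False
False ∉ {True, B}.

No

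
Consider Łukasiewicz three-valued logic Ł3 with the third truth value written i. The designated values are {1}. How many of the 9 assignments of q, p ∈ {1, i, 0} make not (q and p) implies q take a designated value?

Of the 9 assignments, 5 give a value in {1}.

5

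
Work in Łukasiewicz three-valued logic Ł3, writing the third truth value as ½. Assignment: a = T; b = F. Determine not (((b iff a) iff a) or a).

F

b iff a = F iff T = F
(b iff a) iff a = F iff T = F
((b iff a) iff a) or a = F or T = T
not (((b iff a) iff a) or a) = not T = F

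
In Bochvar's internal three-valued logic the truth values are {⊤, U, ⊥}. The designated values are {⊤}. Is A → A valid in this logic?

Countermodel: A=U gives U, which is not designated.

No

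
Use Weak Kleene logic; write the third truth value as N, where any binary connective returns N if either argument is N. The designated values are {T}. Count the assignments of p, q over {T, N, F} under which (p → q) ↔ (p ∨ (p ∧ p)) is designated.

Designated under: (p=T, q=T).

1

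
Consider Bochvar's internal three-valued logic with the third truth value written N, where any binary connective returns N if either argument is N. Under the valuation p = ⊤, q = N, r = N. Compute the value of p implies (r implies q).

r implies q = N implies N = N  [any arg is the third value ⇒ result is the third value]
p implies (r implies q) = ⊤ implies N = N

N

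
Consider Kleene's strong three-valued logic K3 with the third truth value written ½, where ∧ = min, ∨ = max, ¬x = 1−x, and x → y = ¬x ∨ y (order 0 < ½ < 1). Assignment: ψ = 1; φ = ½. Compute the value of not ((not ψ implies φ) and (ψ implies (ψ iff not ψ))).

1

not ψ = not 1 = 0
not ψ implies φ = 0 implies ½ = 1  [not 0 or ½]
not ψ = not 1 = 0
ψ iff not ψ = 1 iff 0 = 0
ψ implies (ψ iff not ψ) = 1 implies 0 = 0
(not ψ implies φ) and (ψ implies (ψ iff not ψ)) = 1 and 0 = 0
not ((not ψ implies φ) and (ψ implies (ψ iff not ψ))) = not 0 = 1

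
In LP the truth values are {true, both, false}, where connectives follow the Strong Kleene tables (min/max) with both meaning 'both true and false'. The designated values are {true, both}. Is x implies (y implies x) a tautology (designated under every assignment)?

Every assignment of x, y over {true, both, false} gives a value in {true, both}.
In particular, with x=both, y=both: x implies (y implies x) = both.

Yes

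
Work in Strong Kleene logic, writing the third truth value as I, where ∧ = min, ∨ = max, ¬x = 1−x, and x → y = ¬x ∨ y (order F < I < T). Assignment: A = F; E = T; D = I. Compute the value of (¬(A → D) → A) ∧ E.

T

A → D = F → I = T  [¬F ∨ I]
¬(A → D) = ¬T = F
¬(A → D) → A = F → F = T
(¬(A → D) → A) ∧ E = T ∧ T = T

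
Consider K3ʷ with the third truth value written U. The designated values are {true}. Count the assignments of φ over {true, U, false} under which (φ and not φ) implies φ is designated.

φ=true: true ✓
φ=U: U ·
φ=false: true ✓

2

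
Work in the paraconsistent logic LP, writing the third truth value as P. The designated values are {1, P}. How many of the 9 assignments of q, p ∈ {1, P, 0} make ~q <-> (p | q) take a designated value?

5

Of the 9 assignments, 5 give a value in {1, P}.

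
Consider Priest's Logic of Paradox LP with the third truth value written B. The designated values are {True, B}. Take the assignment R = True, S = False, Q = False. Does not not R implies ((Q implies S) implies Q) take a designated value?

not R = not True = False
not not R = not False = True
Q implies S = False implies False = True
(Q implies S) implies Q = True implies False = False
not not R implies ((Q implies S) implies Q) = True implies False = False
False ∉ {True, B}.

No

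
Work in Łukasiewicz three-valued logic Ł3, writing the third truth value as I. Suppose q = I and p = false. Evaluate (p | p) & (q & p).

p | p = false | false = false
q & p = I & false = false
(p | p) & (q & p) = false & false = false

false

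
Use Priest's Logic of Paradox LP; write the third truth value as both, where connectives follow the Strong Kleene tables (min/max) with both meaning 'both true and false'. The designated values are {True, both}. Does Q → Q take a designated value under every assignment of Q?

Yes

Every assignment of Q over {True, both, False} gives a value in {True, both}.
In particular, with Q=both: Q → Q = both.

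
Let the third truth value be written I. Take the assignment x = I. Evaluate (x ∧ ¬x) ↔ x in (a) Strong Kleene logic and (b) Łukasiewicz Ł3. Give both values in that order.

I; T

In Strong Kleene logic: ¬x = ¬I = I
x ∧ ¬x = I ∧ I = I
(x ∧ ¬x) ↔ x = I ↔ I = I
In Łukasiewicz Ł3: ¬x = ¬I = I
x ∧ ¬x = I ∧ I = I
(x ∧ ¬x) ↔ x = I ↔ I = T  [1 − |½−½|]
They differ because Strong Kleene logic and Łukasiewicz Ł3 treat I differently under implication.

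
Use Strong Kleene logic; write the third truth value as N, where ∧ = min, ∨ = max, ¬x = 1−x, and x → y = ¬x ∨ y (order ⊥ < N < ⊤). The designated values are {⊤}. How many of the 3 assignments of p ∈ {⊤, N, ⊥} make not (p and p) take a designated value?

1

p=⊤: ⊥ ·
p=N: N ·
p=⊥: ⊤ ✓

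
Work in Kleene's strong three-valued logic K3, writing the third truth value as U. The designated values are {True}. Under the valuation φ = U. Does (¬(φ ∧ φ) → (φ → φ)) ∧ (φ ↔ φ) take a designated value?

φ ∧ φ = U ∧ U = U
¬(φ ∧ φ) = ¬U = U
φ → φ = U → U = U  [¬U ∨ U]
¬(φ ∧ φ) → (φ → φ) = U → U = U
φ ↔ φ = U ↔ U = U
(¬(φ ∧ φ) → (φ → φ)) ∧ (φ ↔ φ) = U ∧ U = U
U ∉ {True}.

No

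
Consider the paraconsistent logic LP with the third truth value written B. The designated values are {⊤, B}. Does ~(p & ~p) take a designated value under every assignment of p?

Yes

Every assignment of p over {⊤, B, ⊥} gives a value in {⊤, B}.
In particular, with p=B: ~(p & ~p) = B.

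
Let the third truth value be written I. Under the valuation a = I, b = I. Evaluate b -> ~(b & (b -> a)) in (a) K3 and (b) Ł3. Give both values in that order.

In K3: b -> a = I -> I = I  [~I | I]
b & (b -> a) = I & I = I
~(b & (b -> a)) = ~I = I
b -> ~(b & (b -> a)) = I -> I = I
In Ł3: b -> a = I -> I = ⊤
b & (b -> a) = I & ⊤ = I
~(b & (b -> a)) = ~I = I
b -> ~(b & (b -> a)) = I -> I = ⊤
They differ because K3 and Ł3 treat I differently under implication.

I; ⊤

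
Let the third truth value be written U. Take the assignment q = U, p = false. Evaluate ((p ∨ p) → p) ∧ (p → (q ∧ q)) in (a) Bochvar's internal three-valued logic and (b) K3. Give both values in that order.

In Bochvar's internal three-valued logic: p ∨ p = false ∨ false = false
(p ∨ p) → p = false → false = true
q ∧ q = U ∧ U = U
p → (q ∧ q) = false → U = U  [any arg is the third value ⇒ result is the third value]
((p ∨ p) → p) ∧ (p → (q ∧ q)) = true ∧ U = U
In K3: p ∨ p = false ∨ false = false
(p ∨ p) → p = false → false = true
q ∧ q = U ∧ U = U
p → (q ∧ q) = false → U = true  [¬false ∨ U]
((p ∨ p) → p) ∧ (p → (q ∧ q)) = true ∧ true = true
They differ because Bochvar's internal three-valued logic and K3 treat U differently under the binary connectives.

U; true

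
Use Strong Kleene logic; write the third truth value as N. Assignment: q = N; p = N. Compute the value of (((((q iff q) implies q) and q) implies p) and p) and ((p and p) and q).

q iff q = N iff N = N
(q iff q) implies q = N implies N = N
((q iff q) implies q) and q = N and N = N
(((q iff q) implies q) and q) implies p = N implies N = N
((((q iff q) implies q) and q) implies p) and p = N and N = N
p and p = N and N = N
(p and p) and q = N and N = N
(((((q iff q) implies q) and q) implies p) and p) and ((p and p) and q) = N and N = N

N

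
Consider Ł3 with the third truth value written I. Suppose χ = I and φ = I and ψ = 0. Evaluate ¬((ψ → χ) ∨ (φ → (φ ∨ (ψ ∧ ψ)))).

0

ψ → χ = 0 → I = 1  [min(1, 1−0+½)]
ψ ∧ ψ = 0 ∧ 0 = 0
φ ∨ (ψ ∧ ψ) = I ∨ 0 = I
φ → (φ ∨ (ψ ∧ ψ)) = I → I = 1
(ψ → χ) ∨ (φ → (φ ∨ (ψ ∧ ψ))) = 1 ∨ 1 = 1
¬((ψ → χ) ∨ (φ → (φ ∨ (ψ ∧ ψ)))) = ¬1 = 0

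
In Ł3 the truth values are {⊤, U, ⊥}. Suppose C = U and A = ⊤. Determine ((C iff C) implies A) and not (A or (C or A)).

⊥

C iff C = U iff U = ⊤  [1 − |½−½|]
(C iff C) implies A = ⊤ implies ⊤ = ⊤
C or A = U or ⊤ = ⊤
A or (C or A) = ⊤ or ⊤ = ⊤
not (A or (C or A)) = not ⊤ = ⊥
((C iff C) implies A) and not (A or (C or A)) = ⊤ and ⊥ = ⊥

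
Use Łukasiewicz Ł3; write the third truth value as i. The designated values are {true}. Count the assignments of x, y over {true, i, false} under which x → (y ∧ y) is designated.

Of the 9 assignments, 6 give a value in {true}.

6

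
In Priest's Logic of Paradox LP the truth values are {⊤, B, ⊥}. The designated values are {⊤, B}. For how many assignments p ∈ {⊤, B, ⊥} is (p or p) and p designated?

2

p=⊤: ⊤ ✓
p=B: B ✓
p=⊥: ⊥ ·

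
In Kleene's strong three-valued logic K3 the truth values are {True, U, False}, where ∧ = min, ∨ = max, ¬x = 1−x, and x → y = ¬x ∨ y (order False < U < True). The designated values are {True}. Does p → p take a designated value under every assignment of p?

Countermodel: p=U gives U, which is not designated.

No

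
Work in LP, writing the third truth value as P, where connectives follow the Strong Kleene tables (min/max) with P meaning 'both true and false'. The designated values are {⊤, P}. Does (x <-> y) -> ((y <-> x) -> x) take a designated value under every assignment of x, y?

Countermodel: x=⊥, y=⊥ gives ⊥, which is not designated.

No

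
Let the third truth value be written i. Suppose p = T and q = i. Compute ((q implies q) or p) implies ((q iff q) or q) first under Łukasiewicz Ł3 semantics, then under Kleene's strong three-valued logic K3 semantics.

T; i

In Łukasiewicz Ł3: q implies q = i implies i = T  [min(1, 1−½+½)]
(q implies q) or p = T or T = T
q iff q = i iff i = T
(q iff q) or q = T or i = T
((q implies q) or p) implies ((q iff q) or q) = T implies T = T
In Kleene's strong three-valued logic K3: q implies q = i implies i = i
(q implies q) or p = i or T = T
q iff q = i iff i = i
(q iff q) or q = i or i = i
((q implies q) or p) implies ((q iff q) or q) = T implies i = i
They differ because Łukasiewicz Ł3 and Kleene's strong three-valued logic K3 treat i differently under implication.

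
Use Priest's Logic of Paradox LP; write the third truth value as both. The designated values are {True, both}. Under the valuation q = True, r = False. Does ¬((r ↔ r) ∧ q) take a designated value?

No

r ↔ r = False ↔ False = True
(r ↔ r) ∧ q = True ∧ True = True
¬((r ↔ r) ∧ q) = ¬True = False
False ∉ {True, both}.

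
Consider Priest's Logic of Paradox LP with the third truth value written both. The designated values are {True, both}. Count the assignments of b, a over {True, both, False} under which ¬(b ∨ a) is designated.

4

Designated under: (b=both, a=both); (b=both, a=False); (b=False, a=both); (b=False, a=False).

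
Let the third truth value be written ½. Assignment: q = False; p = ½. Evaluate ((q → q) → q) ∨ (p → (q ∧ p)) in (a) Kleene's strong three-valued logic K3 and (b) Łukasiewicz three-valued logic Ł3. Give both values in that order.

In Kleene's strong three-valued logic K3: q → q = False → False = True
(q → q) → q = True → False = False
q ∧ p = False ∧ ½ = False
p → (q ∧ p) = ½ → False = ½  [¬½ ∨ False]
((q → q) → q) ∨ (p → (q ∧ p)) = False ∨ ½ = ½
In Łukasiewicz three-valued logic Ł3: q → q = False → False = True
(q → q) → q = True → False = False
q ∧ p = False ∧ ½ = False
p → (q ∧ p) = ½ → False = ½
((q → q) → q) ∨ (p → (q ∧ p)) = False ∨ ½ = ½

½; ½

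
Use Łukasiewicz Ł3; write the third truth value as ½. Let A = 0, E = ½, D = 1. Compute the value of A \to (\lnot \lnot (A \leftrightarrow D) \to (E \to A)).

A \leftrightarrow D = 0 \leftrightarrow 1 = 0
\lnot (A \leftrightarrow D) = \lnot 0 = 1
\lnot \lnot (A \leftrightarrow D) = \lnot 1 = 0
E \to A = ½ \to 0 = ½
\lnot \lnot (A \leftrightarrow D) \to (E \to A) = 0 \to ½ = 1
A \to (\lnot \lnot (A \leftrightarrow D) \to (E \to A)) = 0 \to 1 = 1

1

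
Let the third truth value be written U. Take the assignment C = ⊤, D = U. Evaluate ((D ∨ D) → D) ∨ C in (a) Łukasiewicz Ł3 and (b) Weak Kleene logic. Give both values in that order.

In Łukasiewicz Ł3: D ∨ D = U ∨ U = U
(D ∨ D) → D = U → U = ⊤
((D ∨ D) → D) ∨ C = ⊤ ∨ ⊤ = ⊤
In Weak Kleene logic: D ∨ D = U ∨ U = U
(D ∨ D) → D = U → U = U  [any arg is the third value ⇒ result is the third value]
((D ∨ D) → D) ∨ C = U ∨ ⊤ = U
They differ because Łukasiewicz Ł3 and Weak Kleene logic treat U differently under the binary connectives.

⊤; U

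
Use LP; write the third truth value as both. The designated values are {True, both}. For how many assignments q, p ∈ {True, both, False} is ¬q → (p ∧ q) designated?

6

Of the 9 assignments, 6 give a value in {True, both}.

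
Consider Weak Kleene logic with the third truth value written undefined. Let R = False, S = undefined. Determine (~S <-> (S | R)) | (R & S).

~S = ~undefined = undefined
S | R = undefined | False = undefined
~S <-> (S | R) = undefined <-> undefined = undefined
R & S = False & undefined = undefined
(~S <-> (S | R)) | (R & S) = undefined | undefined = undefined

undefined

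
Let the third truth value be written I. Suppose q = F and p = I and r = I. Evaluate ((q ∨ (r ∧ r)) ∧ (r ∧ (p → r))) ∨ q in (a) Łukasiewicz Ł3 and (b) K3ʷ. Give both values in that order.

In Łukasiewicz Ł3: r ∧ r = I ∧ I = I
q ∨ (r ∧ r) = F ∨ I = I
p → r = I → I = T  [min(1, 1−½+½)]
r ∧ (p → r) = I ∧ T = I
(q ∨ (r ∧ r)) ∧ (r ∧ (p → r)) = I ∧ I = I
((q ∨ (r ∧ r)) ∧ (r ∧ (p → r))) ∨ q = I ∨ F = I
In K3ʷ: r ∧ r = I ∧ I = I
q ∨ (r ∧ r) = F ∨ I = I
p → r = I → I = I
r ∧ (p → r) = I ∧ I = I
(q ∨ (r ∧ r)) ∧ (r ∧ (p → r)) = I ∧ I = I
((q ∨ (r ∧ r)) ∧ (r ∧ (p → r))) ∨ q = I ∨ F = I

I; I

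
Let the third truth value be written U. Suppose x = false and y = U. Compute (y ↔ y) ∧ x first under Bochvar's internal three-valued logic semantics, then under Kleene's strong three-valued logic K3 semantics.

In Bochvar's internal three-valued logic: y ↔ y = U ↔ U = U
(y ↔ y) ∧ x = U ∧ false = U
In Kleene's strong three-valued logic K3: y ↔ y = U ↔ U = U
(y ↔ y) ∧ x = U ∧ false = false
They differ because Bochvar's internal three-valued logic and Kleene's strong three-valued logic K3 treat U differently under the binary connectives.

U; false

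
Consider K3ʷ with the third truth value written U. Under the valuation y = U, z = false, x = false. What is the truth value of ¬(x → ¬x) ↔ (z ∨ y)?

U

¬x = ¬false = true
x → ¬x = false → true = true
¬(x → ¬x) = ¬true = false
z ∨ y = false ∨ U = U
¬(x → ¬x) ↔ (z ∨ y) = false ↔ U = U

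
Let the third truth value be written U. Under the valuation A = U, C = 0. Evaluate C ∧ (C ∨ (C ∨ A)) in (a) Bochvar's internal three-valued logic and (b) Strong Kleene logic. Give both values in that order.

U; 0

In Bochvar's internal three-valued logic: C ∨ A = 0 ∨ U = U
C ∨ (C ∨ A) = 0 ∨ U = U
C ∧ (C ∨ (C ∨ A)) = 0 ∧ U = U
In Strong Kleene logic: C ∨ A = 0 ∨ U = U
C ∨ (C ∨ A) = 0 ∨ U = U
C ∧ (C ∨ (C ∨ A)) = 0 ∧ U = 0
They differ because Bochvar's internal three-valued logic and Strong Kleene logic treat U differently under the binary connectives.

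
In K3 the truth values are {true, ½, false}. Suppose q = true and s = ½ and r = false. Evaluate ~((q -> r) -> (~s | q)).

q -> r = true -> false = false
~s = ~½ = ½
~s | q = ½ | true = true
(q -> r) -> (~s | q) = false -> true = true
~((q -> r) -> (~s | q)) = ~true = false

false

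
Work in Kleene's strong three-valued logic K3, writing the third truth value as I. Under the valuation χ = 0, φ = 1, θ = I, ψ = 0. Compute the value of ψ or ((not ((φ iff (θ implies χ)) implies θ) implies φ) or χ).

θ implies χ = I implies 0 = I  [not I or 0]
φ iff (θ implies χ) = 1 iff I = I
(φ iff (θ implies χ)) implies θ = I implies I = I
not ((φ iff (θ implies χ)) implies θ) = not I = I
not ((φ iff (θ implies χ)) implies θ) implies φ = I implies 1 = 1
(not ((φ iff (θ implies χ)) implies θ) implies φ) or χ = 1 or 0 = 1
ψ or ((not ((φ iff (θ implies χ)) implies θ) implies φ) or χ) = 0 or 1 = 1

1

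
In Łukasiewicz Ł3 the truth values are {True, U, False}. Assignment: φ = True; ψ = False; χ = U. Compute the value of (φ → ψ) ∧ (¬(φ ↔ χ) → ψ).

False

φ → ψ = True → False = False
φ ↔ χ = True ↔ U = U  [1 − |1−½|]
¬(φ ↔ χ) = ¬U = U
¬(φ ↔ χ) → ψ = U → False = U
(φ → ψ) ∧ (¬(φ ↔ χ) → ψ) = False ∧ U = False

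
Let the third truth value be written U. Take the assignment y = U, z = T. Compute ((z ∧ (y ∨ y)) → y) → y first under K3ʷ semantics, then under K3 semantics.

U; U

In K3ʷ: y ∨ y = U ∨ U = U
z ∧ (y ∨ y) = T ∧ U = U
(z ∧ (y ∨ y)) → y = U → U = U  [any arg is the third value ⇒ result is the third value]
((z ∧ (y ∨ y)) → y) → y = U → U = U
In K3: y ∨ y = U ∨ U = U
z ∧ (y ∨ y) = T ∧ U = U
(z ∧ (y ∨ y)) → y = U → U = U
((z ∧ (y ∨ y)) → y) → y = U → U = U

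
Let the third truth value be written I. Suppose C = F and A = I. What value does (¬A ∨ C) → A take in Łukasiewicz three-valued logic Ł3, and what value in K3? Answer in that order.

T; I

In Łukasiewicz three-valued logic Ł3: ¬A = ¬I = I
¬A ∨ C = I ∨ F = I
(¬A ∨ C) → A = I → I = T
In K3: ¬A = ¬I = I
¬A ∨ C = I ∨ F = I
(¬A ∨ C) → A = I → I = I  [¬I ∨ I]
They differ because Łukasiewicz three-valued logic Ł3 and K3 treat I differently under implication.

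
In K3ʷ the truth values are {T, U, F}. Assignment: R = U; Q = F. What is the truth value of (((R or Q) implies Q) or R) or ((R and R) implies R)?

R or Q = U or F = U
(R or Q) implies Q = U implies F = U  [any arg is the third value ⇒ result is the third value]
((R or Q) implies Q) or R = U or U = U
R and R = U and U = U
(R and R) implies R = U implies U = U
(((R or Q) implies Q) or R) or ((R and R) implies R) = U or U = U

U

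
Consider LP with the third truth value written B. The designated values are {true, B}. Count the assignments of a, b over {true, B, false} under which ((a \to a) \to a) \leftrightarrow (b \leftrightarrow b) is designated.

7

Of the 9 assignments, 7 give a value in {true, B}.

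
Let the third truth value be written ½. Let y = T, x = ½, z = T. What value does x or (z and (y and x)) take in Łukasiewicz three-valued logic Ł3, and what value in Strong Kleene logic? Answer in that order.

In Łukasiewicz three-valued logic Ł3: y and x = T and ½ = ½
z and (y and x) = T and ½ = ½
x or (z and (y and x)) = ½ or ½ = ½
In Strong Kleene logic: y and x = T and ½ = ½
z and (y and x) = T and ½ = ½
x or (z and (y and x)) = ½ or ½ = ½

½; ½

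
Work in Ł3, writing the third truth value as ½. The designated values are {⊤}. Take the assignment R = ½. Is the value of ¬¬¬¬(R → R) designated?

R → R = ½ → ½ = ⊤  [min(1, 1−½+½)]
¬(R → R) = ¬⊤ = ⊥
¬¬(R → R) = ¬⊥ = ⊤
¬¬¬(R → R) = ¬⊤ = ⊥
¬¬¬¬(R → R) = ¬⊥ = ⊤
⊤ ∈ {⊤}.

Yes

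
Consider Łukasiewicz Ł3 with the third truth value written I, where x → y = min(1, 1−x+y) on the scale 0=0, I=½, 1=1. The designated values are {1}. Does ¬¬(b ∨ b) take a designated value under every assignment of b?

Countermodel: b=I gives I, which is not designated.

No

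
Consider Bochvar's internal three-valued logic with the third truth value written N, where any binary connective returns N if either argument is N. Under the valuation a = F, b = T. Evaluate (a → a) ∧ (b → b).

a → a = F → F = T
b → b = T → T = T
(a → a) ∧ (b → b) = T ∧ T = T

T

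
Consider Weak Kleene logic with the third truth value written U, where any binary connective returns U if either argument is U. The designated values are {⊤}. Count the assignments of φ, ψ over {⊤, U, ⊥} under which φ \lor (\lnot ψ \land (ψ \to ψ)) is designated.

3

Designated under: (φ=⊤, ψ=⊤); (φ=⊤, ψ=⊥); (φ=⊥, ψ=⊥).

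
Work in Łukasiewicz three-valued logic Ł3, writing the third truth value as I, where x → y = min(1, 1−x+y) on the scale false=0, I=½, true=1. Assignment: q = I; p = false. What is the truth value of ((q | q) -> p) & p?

false

q | q = I | I = I
(q | q) -> p = I -> false = I  [min(1, 1−½+0)]
((q | q) -> p) & p = I & false = false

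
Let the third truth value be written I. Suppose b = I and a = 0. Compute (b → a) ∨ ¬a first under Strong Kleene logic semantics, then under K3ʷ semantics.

1; I

In Strong Kleene logic: b → a = I → 0 = I
¬a = ¬0 = 1
(b → a) ∨ ¬a = I ∨ 1 = 1
In K3ʷ: b → a = I → 0 = I  [any arg is the third value ⇒ result is the third value]
¬a = ¬0 = 1
(b → a) ∨ ¬a = I ∨ 1 = I
They differ because Strong Kleene logic and K3ʷ treat I differently under the binary connectives.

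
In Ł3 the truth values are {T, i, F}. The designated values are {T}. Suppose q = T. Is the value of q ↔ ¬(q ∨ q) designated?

q ∨ q = T ∨ T = T
¬(q ∨ q) = ¬T = F
q ↔ ¬(q ∨ q) = T ↔ F = F
F ∉ {T}.

No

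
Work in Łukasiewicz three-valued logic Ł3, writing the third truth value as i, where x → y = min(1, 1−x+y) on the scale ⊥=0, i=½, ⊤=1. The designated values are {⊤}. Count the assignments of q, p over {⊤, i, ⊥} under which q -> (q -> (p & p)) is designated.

Of the 9 assignments, 7 give a value in {⊤}.

7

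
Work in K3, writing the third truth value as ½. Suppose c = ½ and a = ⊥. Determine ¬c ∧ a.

¬c = ¬½ = ½
¬c ∧ a = ½ ∧ ⊥ = ⊥

⊥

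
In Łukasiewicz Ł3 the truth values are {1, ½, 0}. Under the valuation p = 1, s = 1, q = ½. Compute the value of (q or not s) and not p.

not s = not 1 = 0
q or not s = ½ or 0 = ½
not p = not 1 = 0
(q or not s) and not p = ½ and 0 = 0

0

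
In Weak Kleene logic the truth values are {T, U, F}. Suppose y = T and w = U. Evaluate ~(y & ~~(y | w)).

U

y | w = T | U = U
~(y | w) = ~U = U
~~(y | w) = ~U = U
y & ~~(y | w) = T & U = U
~(y & ~~(y | w)) = ~U = U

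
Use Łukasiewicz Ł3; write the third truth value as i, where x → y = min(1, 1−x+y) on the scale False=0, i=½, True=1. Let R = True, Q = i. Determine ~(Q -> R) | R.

Q -> R = i -> True = True
~(Q -> R) = ~True = False
~(Q -> R) | R = False | True = True

True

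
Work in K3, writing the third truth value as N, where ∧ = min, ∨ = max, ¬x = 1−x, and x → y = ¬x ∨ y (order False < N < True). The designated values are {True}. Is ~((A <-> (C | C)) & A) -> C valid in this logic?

No

Countermodel: A=True, C=N gives N, which is not designated.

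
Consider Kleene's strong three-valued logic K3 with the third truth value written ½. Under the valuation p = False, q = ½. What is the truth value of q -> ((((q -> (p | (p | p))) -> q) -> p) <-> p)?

p | p = False | False = False
p | (p | p) = False | False = False
q -> (p | (p | p)) = ½ -> False = ½
(q -> (p | (p | p))) -> q = ½ -> ½ = ½
((q -> (p | (p | p))) -> q) -> p = ½ -> False = ½
(((q -> (p | (p | p))) -> q) -> p) <-> p = ½ <-> False = ½
q -> ((((q -> (p | (p | p))) -> q) -> p) <-> p) = ½ -> ½ = ½

½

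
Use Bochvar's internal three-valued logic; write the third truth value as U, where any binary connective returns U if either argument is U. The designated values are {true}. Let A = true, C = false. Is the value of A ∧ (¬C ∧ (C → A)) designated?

¬C = ¬false = true
C → A = false → true = true
¬C ∧ (C → A) = true ∧ true = true
A ∧ (¬C ∧ (C → A)) = true ∧ true = true
true ∈ {true}.

Yes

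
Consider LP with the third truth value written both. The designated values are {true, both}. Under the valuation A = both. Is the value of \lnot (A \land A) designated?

A \land A = both \land both = both
\lnot (A \land A) = \lnot both = both
both ∈ {true, both}.

Yes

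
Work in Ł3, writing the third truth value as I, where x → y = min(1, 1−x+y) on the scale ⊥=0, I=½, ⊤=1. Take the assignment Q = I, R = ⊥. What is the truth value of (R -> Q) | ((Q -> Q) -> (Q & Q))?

⊤

R -> Q = ⊥ -> I = ⊤  [min(1, 1−0+½)]
Q -> Q = I -> I = ⊤
Q & Q = I & I = I
(Q -> Q) -> (Q & Q) = ⊤ -> I = I
(R -> Q) | ((Q -> Q) -> (Q & Q)) = ⊤ | I = ⊤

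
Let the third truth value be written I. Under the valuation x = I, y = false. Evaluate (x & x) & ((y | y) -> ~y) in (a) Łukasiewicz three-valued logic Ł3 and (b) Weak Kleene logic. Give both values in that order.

In Łukasiewicz three-valued logic Ł3: x & x = I & I = I
y | y = false | false = false
~y = ~false = true
(y | y) -> ~y = false -> true = true
(x & x) & ((y | y) -> ~y) = I & true = I
In Weak Kleene logic: x & x = I & I = I
y | y = false | false = false
~y = ~false = true
(y | y) -> ~y = false -> true = true
(x & x) & ((y | y) -> ~y) = I & true = I

I; I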